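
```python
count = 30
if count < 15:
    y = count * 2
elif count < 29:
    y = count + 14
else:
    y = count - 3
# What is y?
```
Trace:
  count=30
  count=30, y=27

Final answer: 27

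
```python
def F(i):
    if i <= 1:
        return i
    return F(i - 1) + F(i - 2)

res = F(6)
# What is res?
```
Call trace (a repeated sub-call is expanded the first time; later identical calls just restate its return value):
F(i=6)
  F(i=5)
    F(i=4)
      F(i=3)
        F(i=2)
          F(i=1)
          -> return 1
          F(i=0)
          -> return 0
        -> return 1
        F(i=1)
        -> return 1
      -> return 2
      F(i=2) -> return 1  (same call as traced above)
    -> return 3
    F(i=3) -> return 2  (same call as traced above)
  -> return 5
  F(i=4) -> return 3  (same call as traced above)
-> return 8

Final answer: 8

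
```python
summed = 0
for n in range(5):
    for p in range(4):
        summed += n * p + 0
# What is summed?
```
Trace:
  summed=0
  summed=0, n=0, p=0
  summed=0, n=0, p=1
  summed=0, n=0, p=2
  summed=0, n=0, p=3
  summed=0, n=1, p=0
  summed=1, n=1, p=1
  summed=3, n=1, p=2
  summed=6, n=1, p=3
  summed=6, n=2, p=0
  summed=8, n=2, p=1
  summed=12, n=2, p=2
  summed=18, n=2, p=3
  summed=18, n=3, p=0
  summed=21, n=3, p=1
  summed=27, n=3, p=2
  summed=36, n=3, p=3
  summed=36, n=4, p=0
  summed=40, n=4, p=1
  summed=48, n=4, p=2
  summed=60, n=4, p=3

Final answer: 60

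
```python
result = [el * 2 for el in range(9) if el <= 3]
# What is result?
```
Trace:
  el=0
  el=1
  el=2
  el=3
  el=4
  el=5
  el=6
  el=7
  el=8
  result=[0, 2, 4, 6]

Final answer: [0, 2, 4, 6]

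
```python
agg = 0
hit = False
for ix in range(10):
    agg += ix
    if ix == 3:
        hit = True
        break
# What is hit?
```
Trace:
  agg=0
  agg=0, hit=False
  agg=0, hit=False, ix=0
  agg=1, hit=False, ix=1
  agg=3, hit=False, ix=2
  agg=6, hit=True, ix=3

Final answer: True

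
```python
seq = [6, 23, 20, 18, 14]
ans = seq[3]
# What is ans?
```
Trace:
  seq=[6, 23, 20, 18, 14]
  seq=[6, 23, 20, 18, 14], ans=18

Final answer: 18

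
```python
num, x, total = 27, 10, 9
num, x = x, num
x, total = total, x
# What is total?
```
Trace:
  num=27, x=10, total=9
  num=10, x=27, total=9
  num=10, x=9, total=27

Final answer: 27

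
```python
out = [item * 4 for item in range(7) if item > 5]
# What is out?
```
Trace:
  item=0
  item=1
  item=2
  item=3
  item=4
  item=5
  item=6
  out=[24]

Final answer: [24]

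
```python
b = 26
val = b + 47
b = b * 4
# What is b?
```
Trace:
  b=26
  b=26, val=73
  b=104, val=73

Final answer: 104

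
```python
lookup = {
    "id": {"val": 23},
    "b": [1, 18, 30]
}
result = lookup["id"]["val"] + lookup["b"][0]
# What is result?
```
Trace:
  lookup={'id': {'val': 23}, 'b': [1, 18, 30]}
  lookup={'id': {'val': 23}, 'b': [1, 18, 30]}, result=24

Final answer: 24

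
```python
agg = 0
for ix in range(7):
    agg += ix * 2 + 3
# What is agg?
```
Trace:
  agg=0
  agg=3, ix=0
  agg=8, ix=1
  agg=15, ix=2
  agg=24, ix=3
  agg=35, ix=4
  agg=48, ix=5
  agg=63, ix=6

Final answer: 63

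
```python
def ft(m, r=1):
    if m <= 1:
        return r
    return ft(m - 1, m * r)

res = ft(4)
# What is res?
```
Call trace:
ft(m=4, r=1)
  ft(m=3, r=4)
    ft(m=2, r=12)
      ft(m=1, r=24)
      -> return 24
    -> return 24
  -> return 24
-> return 24

Final answer: 24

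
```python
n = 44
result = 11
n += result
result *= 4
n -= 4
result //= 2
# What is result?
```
Trace:
  n=44
  n=44, result=11
  n=55, result=11
  n=55, result=44
  n=51, result=44
  n=51, result=22

Final answer: 22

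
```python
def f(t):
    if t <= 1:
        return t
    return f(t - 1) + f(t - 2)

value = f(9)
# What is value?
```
Call trace (a repeated sub-call is expanded the first time; later identical calls just restate its return value):
f(t=9)
  f(t=8)
    f(t=7)
      f(t=6)
        f(t=5)
          f(t=4)
            f(t=3)
              f(t=2)
                f(t=1)
                -> return 1
                f(t=0)
                -> return 0
              -> return 1
              f(t=1)
              -> return 1
            -> return 2
            f(t=2) -> return 1  (same call as traced above)
          -> return 3
          f(t=3) -> return 2  (same call as traced above)
        -> return 5
        f(t=4) -> return 3  (same call as traced above)
      -> return 8
      f(t=5) -> return 5  (same call as traced above)
    -> return 13
    f(t=6) -> return 8  (same call as traced above)
  -> return 21
  f(t=7) -> return 13  (same call as traced above)
-> return 34

Final answer: 34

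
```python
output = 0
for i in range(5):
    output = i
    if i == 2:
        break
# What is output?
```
Trace:
  output=0
  output=0, i=0
  output=1, i=1
  output=2, i=2

Final answer: 2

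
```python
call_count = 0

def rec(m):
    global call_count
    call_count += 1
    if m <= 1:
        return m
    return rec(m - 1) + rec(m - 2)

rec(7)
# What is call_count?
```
Call trace (a repeated sub-call is expanded the first time; later identical calls just restate its return value):
rec(m=7)
  rec(m=6)
    rec(m=5)
      rec(m=4)
        rec(m=3)
          rec(m=2)
            rec(m=1)
            -> return 1
            rec(m=0)
            -> return 0
          -> return 1
          rec(m=1)
          -> return 1
        -> return 2
        rec(m=2) -> return 1  (same call as traced above)
      -> return 3
      rec(m=3) -> return 2  (same call as traced above)
    -> return 5
    rec(m=4) -> return 3  (same call as traced above)
  -> return 8
  rec(m=5) -> return 5  (same call as traced above)
-> return 13

call_count is incremented once per call, so count the calls in each subtree. Let C(m) = number of calls made by rec(m).
C(0) = C(1) = 1 (base case, no recursion); C(m) = 1 + C(m - 1) + C(m - 2) otherwise.
C(2) = 1 + C(1) + C(0) = 1 + 1 + 1 = 3
C(3) = 1 + C(2) + C(1) = 1 + 3 + 1 = 5
C(4) = 1 + C(3) + C(2) = 1 + 5 + 3 = 9
C(5) = 1 + C(4) + C(3) = 1 + 9 + 5 = 15
C(6) = 1 + C(5) + C(4) = 1 + 15 + 9 = 25
C(7) = 1 + C(6) + C(5) = 1 + 25 + 15 = 41
call_count = C(7) = 41

Final answer: 41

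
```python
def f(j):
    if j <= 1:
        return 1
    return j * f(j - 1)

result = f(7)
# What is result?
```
Call trace:
f(j=7)
  f(j=6)
    f(j=5)
      f(j=4)
        f(j=3)
          f(j=2)
            f(j=1)
            -> return 1
          -> return 2
        -> return 6
      -> return 24
    -> return 120
  -> return 720
-> return 5040

Final answer: 5040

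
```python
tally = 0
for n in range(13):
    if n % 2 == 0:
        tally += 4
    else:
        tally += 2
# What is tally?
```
Trace:
  tally=0
  tally=4, n=0
  tally=6, n=1
  tally=10, n=2
  tally=12, n=3
  tally=16, n=4
  tally=18, n=5
  tally=22, n=6
  tally=24, n=7
  tally=28, n=8
  tally=30, n=9
  tally=34, n=10
  tally=36, n=11
  tally=40, n=12

Final answer: 40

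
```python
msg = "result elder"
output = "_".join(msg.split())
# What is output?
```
Trace:
  msg='result elder'
  msg='result elder', output='result_elder'

Final answer: 'result_elder'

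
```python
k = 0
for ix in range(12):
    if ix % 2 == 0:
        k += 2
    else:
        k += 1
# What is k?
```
Trace:
  k=0
  k=2, ix=0
  k=3, ix=1
  k=5, ix=2
  k=6, ix=3
  k=8, ix=4
  k=9, ix=5
  k=11, ix=6
  k=12, ix=7
  k=14, ix=8
  k=15, ix=9
  k=17, ix=10
  k=18, ix=11

Final answer: 18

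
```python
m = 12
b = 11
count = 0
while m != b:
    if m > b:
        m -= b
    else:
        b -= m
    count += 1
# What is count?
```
Trace:
  m=12
  m=12, b=11
  m=12, b=11, count=0
  m=1, b=11, count=1
  m=1, b=10, count=2
  m=1, b=9, count=3
  m=1, b=8, count=4
  m=1, b=7, count=5
  m=1, b=6, count=6
  m=1, b=5, count=7
  m=1, b=4, count=8
  m=1, b=3, count=9
  m=1, b=2, count=10
  m=1, b=1, count=11

Final answer: 11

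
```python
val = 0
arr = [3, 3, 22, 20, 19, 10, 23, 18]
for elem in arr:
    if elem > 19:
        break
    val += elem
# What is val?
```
Trace:
  val=0
  val=3, elem=3
  val=6, elem=3
  val=6, elem=22

Final answer: 6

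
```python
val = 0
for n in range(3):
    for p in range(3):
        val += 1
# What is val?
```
Trace:
  val=0
  val=1, n=0, p=0
  val=2, n=0, p=1
  val=3, n=0, p=2
  val=4, n=1, p=0
  val=5, n=1, p=1
  val=6, n=1, p=2
  val=7, n=2, p=0
  val=8, n=2, p=1
  val=9, n=2, p=2

Final answer: 9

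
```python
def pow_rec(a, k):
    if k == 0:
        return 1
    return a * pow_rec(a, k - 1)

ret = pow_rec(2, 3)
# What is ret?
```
Call trace:
pow_rec(a=2, k=3)
  pow_rec(a=2, k=2)
    pow_rec(a=2, k=1)
      pow_rec(a=2, k=0)
      -> return 1
    -> return 2
  -> return 4
-> return 8

Final answer: 8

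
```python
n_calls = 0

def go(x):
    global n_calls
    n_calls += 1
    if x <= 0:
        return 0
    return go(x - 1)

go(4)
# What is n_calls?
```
Call trace:
go(x=4)
  go(x=3)
    go(x=2)
      go(x=1)
        go(x=0)
        -> return 0
      -> return 0
    -> return 0
  -> return 0
-> return 0

n_calls is incremented once per call. go is entered once for each x = 4, 3, 2, 1, 0 (the x <= 0 call returns without recursing), i.e. 4 + 1 calls.
n_calls = 5

Final answer: 5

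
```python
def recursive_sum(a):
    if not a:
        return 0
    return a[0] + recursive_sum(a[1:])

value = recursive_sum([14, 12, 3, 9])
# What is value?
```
Call trace:
recursive_sum(a=[14, 12, 3, 9])
  recursive_sum(a=[12, 3, 9])
    recursive_sum(a=[3, 9])
      recursive_sum(a=[9])
        recursive_sum(a=[])
        -> return 0
      -> return 9
    -> return 12
  -> return 24
-> return 38

Final answer: 38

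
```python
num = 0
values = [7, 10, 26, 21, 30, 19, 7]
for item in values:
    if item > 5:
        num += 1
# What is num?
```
Trace:
  num=0
  num=1, item=7
  num=2, item=10
  num=3, item=26
  num=4, item=21
  num=5, item=30
  num=6, item=19
  num=7, item=7

Final answer: 7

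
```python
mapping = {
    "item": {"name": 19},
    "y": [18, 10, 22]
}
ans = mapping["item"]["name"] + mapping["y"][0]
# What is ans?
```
Trace:
  mapping={'item': {'name': 19}, 'y': [18, 10, 22]}
  mapping={'item': {'name': 19}, 'y': [18, 10, 22]}, ans=37

Final answer: 37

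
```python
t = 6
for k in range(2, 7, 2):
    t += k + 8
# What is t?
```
Trace:
  t=6
  t=16, k=2
  t=28, k=4
  t=42, k=6

Final answer: 42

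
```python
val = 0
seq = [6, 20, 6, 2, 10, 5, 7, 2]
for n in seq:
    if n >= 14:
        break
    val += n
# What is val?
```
Trace:
  val=0
  val=6, n=6
  val=6, n=20

Final answer: 6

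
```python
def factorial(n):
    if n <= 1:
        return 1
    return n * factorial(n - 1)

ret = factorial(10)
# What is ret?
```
Call trace:
factorial(n=10)
  factorial(n=9)
    factorial(n=8)
      factorial(n=7)
        factorial(n=6)
          factorial(n=5)
            factorial(n=4)
              factorial(n=3)
                factorial(n=2)
                  factorial(n=1)
                  -> return 1
                -> return 2
              -> return 6
            -> return 24
          -> return 120
        -> return 720
      -> return 5040
    -> return 40320
  -> return 362880
-> return 3628800

Final answer: 3628800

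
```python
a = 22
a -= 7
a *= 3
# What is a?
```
Trace:
  a=22
  a=15
  a=45

Final answer: 45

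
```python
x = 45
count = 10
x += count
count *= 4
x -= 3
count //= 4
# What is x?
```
Trace:
  x=45
  x=45, count=10
  x=55, count=10
  x=55, count=40
  x=52, count=40
  x=52, count=10

Final answer: 52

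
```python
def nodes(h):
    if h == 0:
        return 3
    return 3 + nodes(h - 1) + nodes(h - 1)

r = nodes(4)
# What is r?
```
Call trace (a repeated sub-call is expanded the first time; later identical calls just restate its return value):
nodes(h=4)
  nodes(h=3)
    nodes(h=2)
      nodes(h=1)
        nodes(h=0)
        -> return 3
        nodes(h=0)
        -> return 3
      -> return 9
      nodes(h=1) -> return 9  (same call as traced above)
    -> return 21
    nodes(h=2) -> return 21  (same call as traced above)
  -> return 45
  nodes(h=3) -> return 45  (same call as traced above)
-> return 93

Final answer: 93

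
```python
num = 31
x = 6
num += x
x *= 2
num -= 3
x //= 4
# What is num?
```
Trace:
  num=31
  num=31, x=6
  num=37, x=6
  num=37, x=12
  num=34, x=12
  num=34, x=3

Final answer: 34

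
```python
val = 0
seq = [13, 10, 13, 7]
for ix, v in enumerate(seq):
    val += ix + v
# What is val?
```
Trace:
  val=0
  val=13, ix=0, v=13
  val=24, ix=1, v=10
  val=39, ix=2, v=13
  val=49, ix=3, v=7

Final answer: 49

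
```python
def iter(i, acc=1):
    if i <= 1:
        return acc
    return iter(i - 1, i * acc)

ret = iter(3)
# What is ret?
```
Call trace:
iter(i=3, acc=1)
  iter(i=2, acc=3)
    iter(i=1, acc=6)
    -> return 6
  -> return 6
-> return 6

Final answer: 6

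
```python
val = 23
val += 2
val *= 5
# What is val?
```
Trace:
  val=23
  val=25
  val=125

Final answer: 125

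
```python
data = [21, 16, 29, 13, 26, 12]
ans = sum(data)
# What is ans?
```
Trace:
  data=[21, 16, 29, 13, 26, 12]
  data=[21, 16, 29, 13, 26, 12], ans=117

Final answer: 117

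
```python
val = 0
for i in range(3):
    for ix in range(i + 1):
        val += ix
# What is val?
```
Trace:
  val=0
  val=0, i=0, ix=0
  val=0, i=1, ix=0
  val=1, i=1, ix=1
  val=1, i=2, ix=0
  val=2, i=2, ix=1
  val=4, i=2, ix=2

Final answer: 4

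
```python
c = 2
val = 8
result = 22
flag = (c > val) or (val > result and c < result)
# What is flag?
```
Trace:
  c=2
  c=2, val=8
  c=2, val=8, result=22
  c=2, val=8, result=22, flag=False

Final answer: False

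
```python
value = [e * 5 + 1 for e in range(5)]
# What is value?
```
Trace:
  e=0
  e=1
  e=2
  e=3
  e=4
  value=[1, 6, 11, 16, 21]

Final answer: [1, 6, 11, 16, 21]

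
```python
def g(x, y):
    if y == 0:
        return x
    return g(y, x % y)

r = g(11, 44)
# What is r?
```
Call trace:
g(x=11, y=44)
  g(x=44, y=11)
    g(x=11, y=0)
    -> return 11
  -> return 11
-> return 11

Final answer: 11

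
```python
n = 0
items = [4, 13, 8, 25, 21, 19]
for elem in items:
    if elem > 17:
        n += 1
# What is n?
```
Trace:
  n=0
  n=0, elem=4
  n=0, elem=13
  n=0, elem=8
  n=1, elem=25
  n=2, elem=21
  n=3, elem=19

Final answer: 3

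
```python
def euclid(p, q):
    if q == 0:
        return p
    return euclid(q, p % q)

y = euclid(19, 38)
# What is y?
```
Call trace:
euclid(p=19, q=38)
  euclid(p=38, q=19)
    euclid(p=19, q=0)
    -> return 19
  -> return 19
-> return 19

Final answer: 19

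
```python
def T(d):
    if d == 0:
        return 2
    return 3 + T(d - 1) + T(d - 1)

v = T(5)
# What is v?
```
Call trace (a repeated sub-call is expanded the first time; later identical calls just restate its return value):
T(d=5)
  T(d=4)
    T(d=3)
      T(d=2)
        T(d=1)
          T(d=0)
          -> return 2
          T(d=0)
          -> return 2
        -> return 7
        T(d=1) -> return 7  (same call as traced above)
      -> return 17
      T(d=2) -> return 17  (same call as traced above)
    -> return 37
    T(d=3) -> return 37  (same call as traced above)
  -> return 77
  T(d=4) -> return 77  (same call as traced above)
-> return 157

Final answer: 157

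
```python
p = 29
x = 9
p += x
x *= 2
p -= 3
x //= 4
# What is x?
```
Trace:
  p=29
  p=29, x=9
  p=38, x=9
  p=38, x=18
  p=35, x=18
  p=35, x=4

Final answer: 4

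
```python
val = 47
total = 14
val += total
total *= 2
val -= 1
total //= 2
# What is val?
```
Trace:
  val=47
  val=47, total=14
  val=61, total=14
  val=61, total=28
  val=60, total=28
  val=60, total=14

Final answer: 60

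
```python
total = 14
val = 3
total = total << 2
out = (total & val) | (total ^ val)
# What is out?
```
Trace:
  total=14
  total=14, val=3
  total=56, val=3
  total=56, val=3, out=59

Final answer: 59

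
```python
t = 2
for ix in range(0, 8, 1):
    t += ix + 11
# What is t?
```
Trace:
  t=2
  t=13, ix=0
  t=25, ix=1
  t=38, ix=2
  t=52, ix=3
  t=67, ix=4
  t=83, ix=5
  t=100, ix=6
  t=118, ix=7

Final answer: 118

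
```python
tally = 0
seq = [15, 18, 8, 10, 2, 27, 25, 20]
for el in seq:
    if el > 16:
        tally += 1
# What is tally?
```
Trace:
  tally=0
  tally=0, el=15
  tally=1, el=18
  tally=1, el=8
  tally=1, el=10
  tally=1, el=2
  tally=2, el=27
  tally=3, el=25
  tally=4, el=20

Final answer: 4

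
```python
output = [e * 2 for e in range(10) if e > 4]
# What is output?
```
Trace:
  e=0
  e=1
  e=2
  e=3
  e=4
  e=5
  e=6
  e=7
  e=8
  e=9
  output=[10, 12, 14, 16, 18]

Final answer: [10, 12, 14, 16, 18]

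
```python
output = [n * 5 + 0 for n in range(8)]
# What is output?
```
Trace:
  n=0
  n=1
  n=2
  n=3
  n=4
  n=5
  n=6
  n=7
  output=[0, 5, 10, 15, 20, 25, 30, 35]

Final answer: [0, 5, 10, 15, 20, 25, 30, 35]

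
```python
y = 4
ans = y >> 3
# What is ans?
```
Trace:
  y=4
  y=4, ans=0

Final answer: 0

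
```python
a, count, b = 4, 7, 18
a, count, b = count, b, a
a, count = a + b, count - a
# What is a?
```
Trace:
  a=4, count=7, b=18
  a=7, count=18, b=4
  a=11, count=11, b=4

Final answer: 11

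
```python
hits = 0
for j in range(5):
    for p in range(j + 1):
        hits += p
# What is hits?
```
Trace:
  hits=0
  hits=0, j=0, p=0
  hits=0, j=1, p=0
  hits=1, j=1, p=1
  hits=1, j=2, p=0
  hits=2, j=2, p=1
  hits=4, j=2, p=2
  hits=4, j=3, p=0
  hits=5, j=3, p=1
  hits=7, j=3, p=2
  hits=10, j=3, p=3
  hits=10, j=4, p=0
  hits=11, j=4, p=1
  hits=13, j=4, p=2
  hits=16, j=4, p=3
  hits=20, j=4, p=4

Final answer: 20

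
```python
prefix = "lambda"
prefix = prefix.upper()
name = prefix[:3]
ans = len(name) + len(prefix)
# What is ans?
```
Trace:
  prefix='lambda'
  prefix='LAMBDA'
  prefix='LAMBDA', name='LAM'
  prefix='LAMBDA', name='LAM', ans=9

Final answer: 9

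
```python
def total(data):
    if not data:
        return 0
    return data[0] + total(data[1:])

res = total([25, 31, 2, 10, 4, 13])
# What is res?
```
Call trace:
total(data=[25, 31, 2, 10, 4, 13])
  total(data=[31, 2, 10, 4, 13])
    total(data=[2, 10, 4, 13])
      total(data=[10, 4, 13])
        total(data=[4, 13])
          total(data=[13])
            total(data=[])
            -> return 0
          -> return 13
        -> return 17
      -> return 27
    -> return 29
  -> return 60
-> return 85

Final answer: 85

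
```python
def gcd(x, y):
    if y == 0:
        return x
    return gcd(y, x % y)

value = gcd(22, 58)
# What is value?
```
Call trace:
gcd(x=22, y=58)
  gcd(x=58, y=22)
    gcd(x=22, y=14)
      gcd(x=14, y=8)
        gcd(x=8, y=6)
          gcd(x=6, y=2)
            gcd(x=2, y=0)
            -> return 2
          -> return 2
        -> return 2
      -> return 2
    -> return 2
  -> return 2
-> return 2

Final answer: 2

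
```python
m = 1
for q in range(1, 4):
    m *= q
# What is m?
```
Trace:
  m=1
  m=1, q=1
  m=2, q=2
  m=6, q=3

Final answer: 6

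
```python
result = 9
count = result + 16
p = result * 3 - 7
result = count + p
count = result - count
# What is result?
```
Trace:
  result=9
  result=9, count=25
  result=9, count=25, p=20
  result=45, count=25, p=20
  result=45, count=20, p=20

Final answer: 45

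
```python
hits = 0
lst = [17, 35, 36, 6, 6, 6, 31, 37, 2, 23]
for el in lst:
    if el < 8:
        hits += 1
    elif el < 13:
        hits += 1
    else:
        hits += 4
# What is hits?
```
Trace:
  hits=0
  hits=4, el=17
  hits=8, el=35
  hits=12, el=36
  hits=13, el=6
  hits=14, el=6
  hits=15, el=6
  hits=19, el=31
  hits=23, el=37
  hits=24, el=2
  hits=28, el=23

Final answer: 28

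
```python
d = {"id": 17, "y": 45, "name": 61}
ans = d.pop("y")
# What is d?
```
Trace:
  d={'id': 17, 'y': 45, 'name': 61}
  d={'id': 17, 'name': 61}, ans=45

Final answer: {'id': 17, 'name': 61}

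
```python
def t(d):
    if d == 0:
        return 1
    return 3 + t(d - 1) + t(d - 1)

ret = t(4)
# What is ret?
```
Call trace (a repeated sub-call is expanded the first time; later identical calls just restate its return value):
t(d=4)
  t(d=3)
    t(d=2)
      t(d=1)
        t(d=0)
        -> return 1
        t(d=0)
        -> return 1
      -> return 5
      t(d=1) -> return 5  (same call as traced above)
    -> return 13
    t(d=2) -> return 13  (same call as traced above)
  -> return 29
  t(d=3) -> return 29  (same call as traced above)
-> return 61

Final answer: 61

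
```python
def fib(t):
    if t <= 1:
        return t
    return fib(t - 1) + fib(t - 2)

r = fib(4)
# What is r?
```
Call trace (a repeated sub-call is expanded the first time; later identical calls just restate its return value):
fib(t=4)
  fib(t=3)
    fib(t=2)
      fib(t=1)
      -> return 1
      fib(t=0)
      -> return 0
    -> return 1
    fib(t=1)
    -> return 1
  -> return 2
  fib(t=2) -> return 1  (same call as traced above)
-> return 3

Final answer: 3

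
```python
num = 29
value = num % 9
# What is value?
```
Trace:
  num=29
  num=29, value=2

Final answer: 2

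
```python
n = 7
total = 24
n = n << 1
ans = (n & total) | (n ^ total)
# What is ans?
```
Trace:
  n=7
  n=7, total=24
  n=14, total=24
  n=14, total=24, ans=30

Final answer: 30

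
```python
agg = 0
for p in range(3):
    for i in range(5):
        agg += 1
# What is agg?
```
Trace:
  agg=0
  agg=1, p=0, i=0
  agg=2, p=0, i=1
  agg=3, p=0, i=2
  agg=4, p=0, i=3
  agg=5, p=0, i=4
  agg=6, p=1, i=0
  agg=7, p=1, i=1
  agg=8, p=1, i=2
  agg=9, p=1, i=3
  agg=10, p=1, i=4
  agg=11, p=2, i=0
  agg=12, p=2, i=1
  agg=13, p=2, i=2
  agg=14, p=2, i=3
  agg=15, p=2, i=4

Final answer: 15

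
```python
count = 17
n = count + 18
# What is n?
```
Trace:
  count=17
  count=17, n=35

Final answer: 35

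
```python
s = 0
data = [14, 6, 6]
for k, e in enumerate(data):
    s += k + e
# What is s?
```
Trace:
  s=0
  s=14, k=0, e=14
  s=21, k=1, e=6
  s=29, k=2, e=6

Final answer: 29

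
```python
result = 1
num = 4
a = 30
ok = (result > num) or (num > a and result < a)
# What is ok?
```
Trace:
  result=1
  result=1, num=4
  result=1, num=4, a=30
  result=1, num=4, a=30, ok=False

Final answer: False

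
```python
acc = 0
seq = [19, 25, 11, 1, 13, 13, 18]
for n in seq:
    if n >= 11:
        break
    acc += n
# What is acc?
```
Trace:
  acc=0
  acc=0, n=19

Final answer: 0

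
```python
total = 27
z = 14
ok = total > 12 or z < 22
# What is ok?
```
Trace:
  total=27
  total=27, z=14
  total=27, z=14, ok=True

Final answer: True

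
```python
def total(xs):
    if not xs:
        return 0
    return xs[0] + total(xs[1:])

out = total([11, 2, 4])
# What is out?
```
Call trace:
total(xs=[11, 2, 4])
  total(xs=[2, 4])
    total(xs=[4])
      total(xs=[])
      -> return 0
    -> return 4
  -> return 6
-> return 17

Final answer: 17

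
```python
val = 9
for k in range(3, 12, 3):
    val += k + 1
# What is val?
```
Trace:
  val=9
  val=13, k=3
  val=20, k=6
  val=30, k=9

Final answer: 30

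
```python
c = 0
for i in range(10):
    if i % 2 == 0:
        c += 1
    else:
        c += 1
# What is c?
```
Trace:
  c=0
  c=1, i=0
  c=2, i=1
  c=3, i=2
  c=4, i=3
  c=5, i=4
  c=6, i=5
  c=7, i=6
  c=8, i=7
  c=9, i=8
  c=10, i=9

Final answer: 10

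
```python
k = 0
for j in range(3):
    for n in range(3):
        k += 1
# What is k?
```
Trace:
  k=0
  k=1, j=0, n=0
  k=2, j=0, n=1
  k=3, j=0, n=2
  k=4, j=1, n=0
  k=5, j=1, n=1
  k=6, j=1, n=2
  k=7, j=2, n=0
  k=8, j=2, n=1
  k=9, j=2, n=2

Final answer: 9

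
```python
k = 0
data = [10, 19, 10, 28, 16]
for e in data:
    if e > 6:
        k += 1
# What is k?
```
Trace:
  k=0
  k=1, e=10
  k=2, e=19
  k=3, e=10
  k=4, e=28
  k=5, e=16

Final answer: 5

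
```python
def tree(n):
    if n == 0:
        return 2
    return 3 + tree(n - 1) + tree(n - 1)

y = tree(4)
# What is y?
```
Call trace (a repeated sub-call is expanded the first time; later identical calls just restate its return value):
tree(n=4)
  tree(n=3)
    tree(n=2)
      tree(n=1)
        tree(n=0)
        -> return 2
        tree(n=0)
        -> return 2
      -> return 7
      tree(n=1) -> return 7  (same call as traced above)
    -> return 17
    tree(n=2) -> return 17  (same call as traced above)
  -> return 37
  tree(n=3) -> return 37  (same call as traced above)
-> return 77

Final answer: 77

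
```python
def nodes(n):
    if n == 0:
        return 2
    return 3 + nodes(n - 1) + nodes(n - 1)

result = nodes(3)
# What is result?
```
Call trace (a repeated sub-call is expanded the first time; later identical calls just restate its return value):
nodes(n=3)
  nodes(n=2)
    nodes(n=1)
      nodes(n=0)
      -> return 2
      nodes(n=0)
      -> return 2
    -> return 7
    nodes(n=1) -> return 7  (same call as traced above)
  -> return 17
  nodes(n=2) -> return 17  (same call as traced above)
-> return 37

Final answer: 37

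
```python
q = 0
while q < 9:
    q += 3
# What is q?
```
Trace:
  q=0
  q=3
  q=6
  q=9

Final answer: 9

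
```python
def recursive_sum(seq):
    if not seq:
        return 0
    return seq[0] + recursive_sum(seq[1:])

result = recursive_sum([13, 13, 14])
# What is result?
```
Call trace:
recursive_sum(seq=[13, 13, 14])
  recursive_sum(seq=[13, 14])
    recursive_sum(seq=[14])
      recursive_sum(seq=[])
      -> return 0
    -> return 14
  -> return 27
-> return 40

Final answer: 40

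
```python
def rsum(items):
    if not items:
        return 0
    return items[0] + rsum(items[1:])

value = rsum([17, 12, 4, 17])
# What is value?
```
Call trace:
rsum(items=[17, 12, 4, 17])
  rsum(items=[12, 4, 17])
    rsum(items=[4, 17])
      rsum(items=[17])
        rsum(items=[])
        -> return 0
      -> return 17
    -> return 21
  -> return 33
-> return 50

Final answer: 50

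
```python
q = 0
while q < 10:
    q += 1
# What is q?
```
Trace:
  q=0
  q=1
  q=2
  q=3
  q=4
  q=5
  q=6
  q=7
  q=8
  q=9
  q=10

Final answer: 10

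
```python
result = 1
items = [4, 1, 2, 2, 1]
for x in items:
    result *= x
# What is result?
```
Trace:
  result=1
  result=4, x=4
  result=4, x=1
  result=8, x=2
  result=16, x=2
  result=16, x=1

Final answer: 16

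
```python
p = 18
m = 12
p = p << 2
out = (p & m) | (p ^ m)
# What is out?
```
Trace:
  p=18
  p=18, m=12
  p=72, m=12
  p=72, m=12, out=76

Final answer: 76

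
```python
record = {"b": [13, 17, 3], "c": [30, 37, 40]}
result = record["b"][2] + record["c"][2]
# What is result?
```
Trace:
  record={'b': [13, 17, 3], 'c': [30, 37, 40]}
  record={'b': [13, 17, 3], 'c': [30, 37, 40]}, result=43

Final answer: 43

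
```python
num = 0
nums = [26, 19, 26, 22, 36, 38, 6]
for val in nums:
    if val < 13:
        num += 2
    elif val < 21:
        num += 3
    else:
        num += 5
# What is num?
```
Trace:
  num=0
  num=5, val=26
  num=8, val=19
  num=13, val=26
  num=18, val=22
  num=23, val=36
  num=28, val=38
  num=30, val=6

Final answer: 30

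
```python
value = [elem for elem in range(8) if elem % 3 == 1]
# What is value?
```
Trace:
  elem=0
  elem=1
  elem=2
  elem=3
  elem=4
  elem=5
  elem=6
  elem=7
  value=[1, 4, 7]

Final answer: [1, 4, 7]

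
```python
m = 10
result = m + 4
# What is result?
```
Trace:
  m=10
  m=10, result=14

Final answer: 14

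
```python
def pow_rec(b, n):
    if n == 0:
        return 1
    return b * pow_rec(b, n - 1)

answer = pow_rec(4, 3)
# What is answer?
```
Call trace:
pow_rec(b=4, n=3)
  pow_rec(b=4, n=2)
    pow_rec(b=4, n=1)
      pow_rec(b=4, n=0)
      -> return 1
    -> return 4
  -> return 16
-> return 64

Final answer: 64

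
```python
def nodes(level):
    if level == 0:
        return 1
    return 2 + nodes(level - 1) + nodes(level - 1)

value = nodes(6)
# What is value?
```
Call trace (a repeated sub-call is expanded the first time; later identical calls just restate its return value):
nodes(level=6)
  nodes(level=5)
    nodes(level=4)
      nodes(level=3)
        nodes(level=2)
          nodes(level=1)
            nodes(level=0)
            -> return 1
            nodes(level=0)
            -> return 1
          -> return 4
          nodes(level=1) -> return 4  (same call as traced above)
        -> return 10
        nodes(level=2) -> return 10  (same call as traced above)
      -> return 22
      nodes(level=3) -> return 22  (same call as traced above)
    -> return 46
    nodes(level=4) -> return 46  (same call as traced above)
  -> return 94
  nodes(level=5) -> return 94  (same call as traced above)
-> return 190

Final answer: 190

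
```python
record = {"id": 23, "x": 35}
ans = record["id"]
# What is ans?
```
Trace:
  record={'id': 23, 'x': 35}
  record={'id': 23, 'x': 35}, ans=23

Final answer: 23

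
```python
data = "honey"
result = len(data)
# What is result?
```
Trace:
  data='honey'
  data='honey', result=5

Final answer: 5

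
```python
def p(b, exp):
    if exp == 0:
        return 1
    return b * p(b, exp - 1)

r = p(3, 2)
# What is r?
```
Call trace:
p(b=3, exp=2)
  p(b=3, exp=1)
    p(b=3, exp=0)
    -> return 1
  -> return 3
-> return 9

Final answer: 9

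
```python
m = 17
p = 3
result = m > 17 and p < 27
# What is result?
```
Trace:
  m=17
  m=17, p=3
  m=17, p=3, result=False

Final answer: False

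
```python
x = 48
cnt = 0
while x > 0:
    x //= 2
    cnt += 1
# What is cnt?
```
Trace:
  x=48
  x=48, cnt=0
  x=24, cnt=1
  x=12, cnt=2
  x=6, cnt=3
  x=3, cnt=4
  x=1, cnt=5
  x=0, cnt=6

Final answer: 6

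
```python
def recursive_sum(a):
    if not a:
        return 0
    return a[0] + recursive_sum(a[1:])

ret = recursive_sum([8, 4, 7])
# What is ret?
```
Call trace:
recursive_sum(a=[8, 4, 7])
  recursive_sum(a=[4, 7])
    recursive_sum(a=[7])
      recursive_sum(a=[])
      -> return 0
    -> return 7
  -> return 11
-> return 19

Final answer: 19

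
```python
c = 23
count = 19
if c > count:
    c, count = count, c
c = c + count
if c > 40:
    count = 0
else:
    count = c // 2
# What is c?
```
Trace:
  c=23
  c=23, count=19
  c=19, count=23
  c=42, count=23
  c=42, count=0

Final answer: 42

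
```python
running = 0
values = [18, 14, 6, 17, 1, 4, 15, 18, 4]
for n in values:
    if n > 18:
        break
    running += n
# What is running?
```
Trace:
  running=0
  running=18, n=18
  running=32, n=14
  running=38, n=6
  running=55, n=17
  running=56, n=1
  running=60, n=4
  running=75, n=15
  running=93, n=18
  running=97, n=4

Final answer: 97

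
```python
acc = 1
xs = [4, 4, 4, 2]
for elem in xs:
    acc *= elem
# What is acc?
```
Trace:
  acc=1
  acc=4, elem=4
  acc=16, elem=4
  acc=64, elem=4
  acc=128, elem=2

Final answer: 128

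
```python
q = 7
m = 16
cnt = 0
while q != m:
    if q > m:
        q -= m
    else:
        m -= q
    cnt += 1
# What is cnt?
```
Trace:
  q=7
  q=7, m=16
  q=7, m=16, cnt=0
  q=7, m=9, cnt=1
  q=7, m=2, cnt=2
  q=5, m=2, cnt=3
  q=3, m=2, cnt=4
  q=1, m=2, cnt=5
  q=1, m=1, cnt=6

Final answer: 6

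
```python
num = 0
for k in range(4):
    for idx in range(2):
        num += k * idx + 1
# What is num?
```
Trace:
  num=0
  num=1, k=0, idx=0
  num=2, k=0, idx=1
  num=3, k=1, idx=0
  num=5, k=1, idx=1
  num=6, k=2, idx=0
  num=9, k=2, idx=1
  num=10, k=3, idx=0
  num=14, k=3, idx=1

Final answer: 14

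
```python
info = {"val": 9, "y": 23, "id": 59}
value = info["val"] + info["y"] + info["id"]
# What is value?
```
Trace:
  info={'val': 9, 'y': 23, 'id': 59}
  info={'val': 9, 'y': 23, 'id': 59}, value=91

Final answer: 91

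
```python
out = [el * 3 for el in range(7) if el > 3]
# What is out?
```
Trace:
  el=0
  el=1
  el=2
  el=3
  el=4
  el=5
  el=6
  out=[12, 15, 18]

Final answer: [12, 15, 18]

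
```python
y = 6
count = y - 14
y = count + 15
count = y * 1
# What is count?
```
Trace:
  y=6
  y=6, count=-8
  y=7, count=-8
  y=7, count=7

Final answer: 7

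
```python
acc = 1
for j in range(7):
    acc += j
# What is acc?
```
Trace:
  acc=1
  acc=1, j=0
  acc=2, j=1
  acc=4, j=2
  acc=7, j=3
  acc=11, j=4
  acc=16, j=5
  acc=22, j=6

Final answer: 22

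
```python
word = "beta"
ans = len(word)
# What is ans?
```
Trace:
  word='beta'
  word='beta', ans=4

Final answer: 4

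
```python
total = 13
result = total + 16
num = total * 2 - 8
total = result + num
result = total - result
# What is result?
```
Trace:
  total=13
  total=13, result=29
  total=13, result=29, num=18
  total=47, result=29, num=18
  total=47, result=18, num=18

Final answer: 18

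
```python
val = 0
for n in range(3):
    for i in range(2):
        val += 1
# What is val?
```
Trace:
  val=0
  val=1, n=0, i=0
  val=2, n=0, i=1
  val=3, n=1, i=0
  val=4, n=1, i=1
  val=5, n=2, i=0
  val=6, n=2, i=1

Final answer: 6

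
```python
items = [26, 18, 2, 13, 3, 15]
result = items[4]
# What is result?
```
Trace:
  items=[26, 18, 2, 13, 3, 15]
  items=[26, 18, 2, 13, 3, 15], result=3

Final answer: 3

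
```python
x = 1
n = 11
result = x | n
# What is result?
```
Trace:
  x=1
  x=1, n=11
  x=1, n=11, result=11

Final answer: 11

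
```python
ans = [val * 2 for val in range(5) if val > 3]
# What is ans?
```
Trace:
  val=0
  val=1
  val=2
  val=3
  val=4
  ans=[8]

Final answer: [8]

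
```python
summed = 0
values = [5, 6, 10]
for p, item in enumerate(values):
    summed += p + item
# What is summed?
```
Trace:
  summed=0
  summed=5, p=0, item=5
  summed=12, p=1, item=6
  summed=24, p=2, item=10

Final answer: 24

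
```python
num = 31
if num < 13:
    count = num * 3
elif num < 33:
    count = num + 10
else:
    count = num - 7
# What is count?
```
Trace:
  num=31
  num=31, count=41

Final answer: 41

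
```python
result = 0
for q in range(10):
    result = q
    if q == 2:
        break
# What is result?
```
Trace:
  result=0
  result=0, q=0
  result=1, q=1
  result=2, q=2

Final answer: 2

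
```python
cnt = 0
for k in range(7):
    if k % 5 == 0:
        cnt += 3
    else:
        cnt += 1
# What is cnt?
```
Trace:
  cnt=0
  cnt=3, k=0
  cnt=4, k=1
  cnt=5, k=2
  cnt=6, k=3
  cnt=7, k=4
  cnt=10, k=5
  cnt=11, k=6

Final answer: 11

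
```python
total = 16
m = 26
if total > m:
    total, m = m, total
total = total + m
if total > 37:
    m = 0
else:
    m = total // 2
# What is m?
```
Trace:
  total=16
  total=16, m=26
  total=16, m=26
  total=42, m=26
  total=42, m=0

Final answer: 0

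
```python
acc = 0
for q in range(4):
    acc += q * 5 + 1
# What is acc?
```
Trace:
  acc=0
  acc=1, q=0
  acc=7, q=1
  acc=18, q=2
  acc=34, q=3

Final answer: 34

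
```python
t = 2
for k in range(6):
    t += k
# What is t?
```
Trace:
  t=2
  t=2, k=0
  t=3, k=1
  t=5, k=2
  t=8, k=3
  t=12, k=4
  t=17, k=5

Final answer: 17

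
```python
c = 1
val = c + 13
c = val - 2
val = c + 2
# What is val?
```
Trace:
  c=1
  c=1, val=14
  c=12, val=14
  c=12, val=14

Final answer: 14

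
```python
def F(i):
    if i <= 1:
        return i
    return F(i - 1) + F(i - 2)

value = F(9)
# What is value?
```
Call trace (a repeated sub-call is expanded the first time; later identical calls just restate its return value):
F(i=9)
  F(i=8)
    F(i=7)
      F(i=6)
        F(i=5)
          F(i=4)
            F(i=3)
              F(i=2)
                F(i=1)
                -> return 1
                F(i=0)
                -> return 0
              -> return 1
              F(i=1)
              -> return 1
            -> return 2
            F(i=2) -> return 1  (same call as traced above)
          -> return 3
          F(i=3) -> return 2  (same call as traced above)
        -> return 5
        F(i=4) -> return 3  (same call as traced above)
      -> return 8
      F(i=5) -> return 5  (same call as traced above)
    -> return 13
    F(i=6) -> return 8  (same call as traced above)
  -> return 21
  F(i=7) -> return 13  (same call as traced above)
-> return 34

Final answer: 34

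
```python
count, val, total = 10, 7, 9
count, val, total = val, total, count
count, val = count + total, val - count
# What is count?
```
Trace:
  count=10, val=7, total=9
  count=7, val=9, total=10
  count=17, val=2, total=10

Final answer: 17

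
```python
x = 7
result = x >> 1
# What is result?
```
Trace:
  x=7
  x=7, result=3

Final answer: 3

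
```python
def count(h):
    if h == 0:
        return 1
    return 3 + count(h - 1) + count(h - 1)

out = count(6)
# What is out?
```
Call trace (a repeated sub-call is expanded the first time; later identical calls just restate its return value):
count(h=6)
  count(h=5)
    count(h=4)
      count(h=3)
        count(h=2)
          count(h=1)
            count(h=0)
            -> return 1
            count(h=0)
            -> return 1
          -> return 5
          count(h=1) -> return 5  (same call as traced above)
        -> return 13
        count(h=2) -> return 13  (same call as traced above)
      -> return 29
      count(h=3) -> return 29  (same call as traced above)
    -> return 61
    count(h=4) -> return 61  (same call as traced above)
  -> return 125
  count(h=5) -> return 125  (same call as traced above)
-> return 253

Final answer: 253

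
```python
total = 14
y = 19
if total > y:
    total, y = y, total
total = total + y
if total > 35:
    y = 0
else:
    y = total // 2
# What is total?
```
Trace:
  total=14
  total=14, y=19
  total=14, y=19
  total=33, y=19
  total=33, y=16

Final answer: 33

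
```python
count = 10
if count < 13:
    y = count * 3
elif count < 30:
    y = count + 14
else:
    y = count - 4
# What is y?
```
Trace:
  count=10
  count=10, y=30

Final answer: 30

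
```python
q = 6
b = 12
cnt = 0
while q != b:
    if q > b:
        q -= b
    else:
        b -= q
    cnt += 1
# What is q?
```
Trace:
  q=6
  q=6, b=12
  q=6, b=12, cnt=0
  q=6, b=6, cnt=1

Final answer: 6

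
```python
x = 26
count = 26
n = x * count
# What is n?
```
Trace:
  x=26
  x=26, count=26
  x=26, count=26, n=676

Final answer: 676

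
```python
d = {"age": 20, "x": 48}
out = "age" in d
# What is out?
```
Trace:
  d={'age': 20, 'x': 48}
  d={'age': 20, 'x': 48}, out=True

Final answer: True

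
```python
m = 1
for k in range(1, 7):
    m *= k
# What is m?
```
Trace:
  m=1
  m=1, k=1
  m=2, k=2
  m=6, k=3
  m=24, k=4
  m=120, k=5
  m=720, k=6

Final answer: 720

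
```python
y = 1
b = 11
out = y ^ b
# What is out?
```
Trace:
  y=1
  y=1, b=11
  y=1, b=11, out=10

Final answer: 10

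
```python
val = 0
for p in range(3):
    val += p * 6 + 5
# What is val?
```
Trace:
  val=0
  val=5, p=0
  val=16, p=1
  val=33, p=2

Final answer: 33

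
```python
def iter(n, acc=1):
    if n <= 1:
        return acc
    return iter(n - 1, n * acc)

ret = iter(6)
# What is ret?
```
Call trace:
iter(n=6, acc=1)
  iter(n=5, acc=6)
    iter(n=4, acc=30)
      iter(n=3, acc=120)
        iter(n=2, acc=360)
          iter(n=1, acc=720)
          -> return 720
        -> return 720
      -> return 720
    -> return 720
  -> return 720
-> return 720

Final answer: 720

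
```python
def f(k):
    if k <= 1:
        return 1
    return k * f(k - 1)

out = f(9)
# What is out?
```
Call trace:
f(k=9)
  f(k=8)
    f(k=7)
      f(k=6)
        f(k=5)
          f(k=4)
            f(k=3)
              f(k=2)
                f(k=1)
                -> return 1
              -> return 2
            -> return 6
          -> return 24
        -> return 120
      -> return 720
    -> return 5040
  -> return 40320
-> return 362880

Final answer: 362880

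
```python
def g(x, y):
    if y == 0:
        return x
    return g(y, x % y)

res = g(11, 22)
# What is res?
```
Call trace:
g(x=11, y=22)
  g(x=22, y=11)
    g(x=11, y=0)
    -> return 11
  -> return 11
-> return 11

Final answer: 11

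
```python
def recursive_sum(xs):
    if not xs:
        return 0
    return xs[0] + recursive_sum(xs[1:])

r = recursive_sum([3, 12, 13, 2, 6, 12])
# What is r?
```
Call trace:
recursive_sum(xs=[3, 12, 13, 2, 6, 12])
  recursive_sum(xs=[12, 13, 2, 6, 12])
    recursive_sum(xs=[13, 2, 6, 12])
      recursive_sum(xs=[2, 6, 12])
        recursive_sum(xs=[6, 12])
          recursive_sum(xs=[12])
            recursive_sum(xs=[])
            -> return 0
          -> return 12
        -> return 18
      -> return 20
    -> return 33
  -> return 45
-> return 48

Final answer: 48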